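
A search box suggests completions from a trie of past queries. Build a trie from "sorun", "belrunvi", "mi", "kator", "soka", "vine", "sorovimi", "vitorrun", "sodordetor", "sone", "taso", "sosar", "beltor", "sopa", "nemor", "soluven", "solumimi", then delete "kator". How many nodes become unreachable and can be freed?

Walk "kator" from the leaf back toward the root, removing each node that no remaining word uses.
No other word shares any prefix with "kator", so all 5 of its nodes go.
Nodes removed: 5

5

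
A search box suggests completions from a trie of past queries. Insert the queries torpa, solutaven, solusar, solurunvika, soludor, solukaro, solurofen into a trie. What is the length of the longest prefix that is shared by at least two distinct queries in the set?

Equivalently: take the maximum, over all pairs, of their longest common prefix length.
"solurofen" and "solurunvika" agree on "solur" (5 characters) before diverging; nothing deeper is shared.
Longest shared-prefix length: 5

5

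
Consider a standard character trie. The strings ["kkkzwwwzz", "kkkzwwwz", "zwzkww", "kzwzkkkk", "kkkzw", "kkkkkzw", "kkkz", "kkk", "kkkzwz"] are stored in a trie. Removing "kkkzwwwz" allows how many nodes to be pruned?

Walk "kkkzwwwz" from the leaf back toward the root, removing each node that no remaining word uses.
Every node on "kkkzwwwz" is still needed (e.g. by "kkkzwwwzz"), so nothing is freed.
Nodes removed: 0

0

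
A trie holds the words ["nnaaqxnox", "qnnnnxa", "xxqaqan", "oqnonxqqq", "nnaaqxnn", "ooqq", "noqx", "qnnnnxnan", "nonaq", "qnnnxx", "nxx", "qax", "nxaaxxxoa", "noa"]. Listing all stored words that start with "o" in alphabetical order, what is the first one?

ooqq

Words with prefix "o", in lexicographic order: "ooqq", "oqnonxqqq"
The 1st is ooqq.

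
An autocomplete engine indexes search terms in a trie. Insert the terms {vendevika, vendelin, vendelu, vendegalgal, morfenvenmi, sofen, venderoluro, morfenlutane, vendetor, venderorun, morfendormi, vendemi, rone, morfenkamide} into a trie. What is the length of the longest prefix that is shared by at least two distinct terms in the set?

7

The deepest shared node is where two words last agree before diverging.
"venderoluro" and "venderorun" agree on "vendero" (7 characters) before diverging; nothing deeper is shared.
Longest shared-prefix length: 7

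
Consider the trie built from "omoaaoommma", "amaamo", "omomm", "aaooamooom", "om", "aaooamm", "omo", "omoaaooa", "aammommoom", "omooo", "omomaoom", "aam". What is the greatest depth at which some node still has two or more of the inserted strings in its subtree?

Look for the deepest trie node that still has at least two words in its subtree.
"omoaaooa" and "omoaaoommma" agree on "omoaaoo" (7 characters) before diverging; nothing deeper is shared.
Longest shared-prefix length: 7

7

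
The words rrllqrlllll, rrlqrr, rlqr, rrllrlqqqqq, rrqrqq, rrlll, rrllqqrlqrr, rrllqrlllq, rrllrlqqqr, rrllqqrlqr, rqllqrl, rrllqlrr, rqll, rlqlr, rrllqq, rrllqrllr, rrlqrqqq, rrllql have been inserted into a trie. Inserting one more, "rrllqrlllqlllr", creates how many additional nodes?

4

Walking "rrllqrlllqlllr" from the root, the first 10 characters ("rrllqrlllq") follow existing edges; "l" is the first miss.
Each of the 4 remaining characters creates one node.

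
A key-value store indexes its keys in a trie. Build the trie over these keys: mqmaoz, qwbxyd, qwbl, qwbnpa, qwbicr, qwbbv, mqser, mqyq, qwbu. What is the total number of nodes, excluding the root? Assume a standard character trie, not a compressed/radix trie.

27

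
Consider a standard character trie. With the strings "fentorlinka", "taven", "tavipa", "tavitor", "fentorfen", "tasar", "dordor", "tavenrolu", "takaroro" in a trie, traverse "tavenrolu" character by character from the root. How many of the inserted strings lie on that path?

Walk "tavenrolu" from the root; an end-of-word marker is hit whenever a stored word is a prefix of "tavenrolu".
Prefixes of the query that are stored words: "taven", "tavenrolu"
Count: 2

2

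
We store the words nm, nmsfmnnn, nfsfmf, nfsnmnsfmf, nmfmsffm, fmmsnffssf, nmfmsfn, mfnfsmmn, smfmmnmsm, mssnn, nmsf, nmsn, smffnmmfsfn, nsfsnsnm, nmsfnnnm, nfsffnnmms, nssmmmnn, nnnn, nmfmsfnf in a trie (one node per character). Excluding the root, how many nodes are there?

94

For each word, the new-node count is its length minus the longest prefix already in the trie:
  "nm" → 2 new (n, m)
  "nmsfmnnn" → prefix "nm" already present; 6 new (s, f, m, n, n, n)
  "nfsfmf" → prefix "n" already present; 5 new (f, s, f, m, f)
  "nfsnmnsfmf" → prefix "nfs" already present; 7 new (n, m, n, s, f, m, f)
  "nmfmsffm" → prefix "nm" already present; 6 new (f, m, s, f, f, m)
  "fmmsnffssf" → 10 new (f, m, m, s, n, f, f, s, s, f)
  "nmfmsfn" → prefix "nmfmsf" already present; 1 new (n)
  "mfnfsmmn" → 8 new (m, f, n, f, s, m, m, n)
  "smfmmnmsm" → 9 new (s, m, f, m, m, n, m, s, m)
  "mssnn" → prefix "m" already present; 4 new (s, s, n, n)
  "nmsf" → prefix "nmsf" already present; 0 new (none)
  "nmsn" → prefix "nms" already present; 1 new (n)
  "smffnmmfsfn" → prefix "smf" already present; 8 new (f, n, m, m, f, s, f, n)
  "nsfsnsnm" → prefix "n" already present; 7 new (s, f, s, n, s, n, m)
  "nmsfnnnm" → prefix "nmsf" already present; 4 new (n, n, n, m)
  "nfsffnnmms" → prefix "nfsf" already present; 6 new (f, n, n, m, m, s)
  "nssmmmnn" → prefix "ns" already present; 6 new (s, m, m, m, n, n)
  "nnnn" → prefix "n" already present; 3 new (n, n, n)
  "nmfmsfnf" → prefix "nmfmsfn" already present; 1 new (f)
Total nodes = 2 + 6 + 5 + 7 + 6 + 10 + 1 + 8 + 9 + 4 + 0 + 1 + 8 + 7 + 4 + 6 + 6 + 3 + 1 = 94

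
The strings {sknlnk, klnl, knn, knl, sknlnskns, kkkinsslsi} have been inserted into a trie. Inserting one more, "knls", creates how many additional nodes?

1

The longest prefix of "knls" already in the trie is "knl" (length 3).
Each of the 1 remaining characters creates one node.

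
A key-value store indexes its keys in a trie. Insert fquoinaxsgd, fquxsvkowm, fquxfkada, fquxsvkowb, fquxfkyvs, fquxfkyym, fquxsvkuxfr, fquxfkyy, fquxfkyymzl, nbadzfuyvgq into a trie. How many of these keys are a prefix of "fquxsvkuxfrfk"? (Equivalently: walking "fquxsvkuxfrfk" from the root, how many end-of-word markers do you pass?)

Walk "fquxsvkuxfrfk" from the root; an end-of-word marker is hit whenever a stored word is a prefix of "fquxsvkuxfrfk".
Prefixes of the query that are stored words: "fquxsvkuxfr"
Count: 1

1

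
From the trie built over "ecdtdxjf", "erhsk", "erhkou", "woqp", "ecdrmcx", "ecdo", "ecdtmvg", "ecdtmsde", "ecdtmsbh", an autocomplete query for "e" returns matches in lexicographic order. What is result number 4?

ecdtmsbh

DFS of the "e" subtree visits, in order: "ecdo", "ecdrmcx", "ecdtdxjf", "ecdtmsbh", "ecdtmsde", "ecdtmvg", "erhkou", "erhsk"
The 4th is ecdtmsbh.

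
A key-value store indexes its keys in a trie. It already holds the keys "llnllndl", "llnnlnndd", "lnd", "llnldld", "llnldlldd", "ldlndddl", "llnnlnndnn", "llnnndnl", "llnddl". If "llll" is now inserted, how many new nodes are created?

2

Walking "llll" from the root, the first 2 characters ("ll") follow existing edges; "l" is the first miss.
So 4 − 2 = 2 new nodes.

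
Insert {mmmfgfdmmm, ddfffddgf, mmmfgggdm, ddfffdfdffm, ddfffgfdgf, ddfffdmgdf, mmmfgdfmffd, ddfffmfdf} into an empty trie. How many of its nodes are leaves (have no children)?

8

Leaves are exactly the stored words that no other stored word extends.
Those words: "ddfffddgf", "ddfffdfdffm", "ddfffdmgdf", "ddfffgfdgf", "ddfffmfdf", "mmmfgdfmffd", "mmmfgfdmmm", "mmmfgggdm"
Leaf count: 8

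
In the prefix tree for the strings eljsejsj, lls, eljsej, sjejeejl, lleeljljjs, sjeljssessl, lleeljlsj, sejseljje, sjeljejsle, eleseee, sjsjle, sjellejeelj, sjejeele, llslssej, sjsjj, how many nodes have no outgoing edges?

13

Leaves are exactly the stored words that no other stored word extends.
Those words: "eleseee", "eljsejsj", "lleeljljjs", "lleeljlsj", "llslssej", "sejseljje", "sjejeejl", "sjejeele", "sjeljejsle", "sjeljssessl", "sjellejeelj", "sjsjj", "sjsjle"
Leaf count: 13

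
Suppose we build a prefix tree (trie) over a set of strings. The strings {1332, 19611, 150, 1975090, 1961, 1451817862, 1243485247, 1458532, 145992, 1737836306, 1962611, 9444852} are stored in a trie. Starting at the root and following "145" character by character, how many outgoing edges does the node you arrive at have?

3

Follow the path "145" to its node, then look at its outgoing edges.
Characters that immediately follow "145" among the stored strings: {1, 8, 9}.
That node has 3 child edges.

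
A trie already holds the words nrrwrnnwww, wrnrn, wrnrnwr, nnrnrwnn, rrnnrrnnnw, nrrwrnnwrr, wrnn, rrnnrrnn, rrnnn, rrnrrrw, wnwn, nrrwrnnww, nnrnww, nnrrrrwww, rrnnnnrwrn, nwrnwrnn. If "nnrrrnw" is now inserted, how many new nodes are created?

Walking "nnrrrnw" from the root, the first 5 characters ("nnrrr") follow existing edges; "n" is the first miss.
New nodes needed: |"nnrrrnw"| − 5 = 7 − 5 = 2.

2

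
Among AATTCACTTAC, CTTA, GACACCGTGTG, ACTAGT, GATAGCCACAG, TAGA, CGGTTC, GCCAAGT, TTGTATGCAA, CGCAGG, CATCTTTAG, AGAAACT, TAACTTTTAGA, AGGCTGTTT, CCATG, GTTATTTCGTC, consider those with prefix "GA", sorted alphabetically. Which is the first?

DFS of the "GA" subtree visits, in order: "GACACCGTGTG", "GATAGCCACAG"
Position 1: GACACCGTGTG

GACACCGTGTG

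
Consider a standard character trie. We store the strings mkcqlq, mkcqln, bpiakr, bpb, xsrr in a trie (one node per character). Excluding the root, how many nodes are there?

18

Trace insertions, counting only characters that open a new branch:
  "mkcqlq" → 6 new (m, k, c, q, l, q)
  "mkcqln" → prefix "mkcql" already present; 1 new (n)
  "bpiakr" → 6 new (b, p, i, a, k, r)
  "bpb" → prefix "bp" already present; 1 new (b)
  "xsrr" → 4 new (x, s, r, r)
Total nodes = 6 + 1 + 6 + 1 + 4 = 18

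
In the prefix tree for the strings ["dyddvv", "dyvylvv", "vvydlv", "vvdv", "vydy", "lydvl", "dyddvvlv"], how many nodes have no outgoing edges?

A leaf is a node with no children — equivalently, the end of a word that is not a proper prefix of any other stored word.
Those words: "dyddvvlv", "dyvylvv", "lydvl", "vvdv", "vvydlv", "vydy"
Leaf count: 6

6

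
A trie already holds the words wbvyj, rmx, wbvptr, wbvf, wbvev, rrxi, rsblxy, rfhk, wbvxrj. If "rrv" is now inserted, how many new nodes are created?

1

Walking "rrv" from the root, the first 2 characters ("rr") follow existing edges; "v" is the first miss.
New nodes needed: |"rrv"| − 2 = 3 − 2 = 1.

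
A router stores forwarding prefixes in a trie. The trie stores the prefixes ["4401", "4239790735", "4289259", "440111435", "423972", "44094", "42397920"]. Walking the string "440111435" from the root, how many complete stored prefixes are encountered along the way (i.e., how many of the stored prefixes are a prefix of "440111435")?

Check each prefix of "440111435" against the stored set — each match is an end-marker on the path.
Prefixes of the query that are stored words: "4401", "440111435"
Count: 2

2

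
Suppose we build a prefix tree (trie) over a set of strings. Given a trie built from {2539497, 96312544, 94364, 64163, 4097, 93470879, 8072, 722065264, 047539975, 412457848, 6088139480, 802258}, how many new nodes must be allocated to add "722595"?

3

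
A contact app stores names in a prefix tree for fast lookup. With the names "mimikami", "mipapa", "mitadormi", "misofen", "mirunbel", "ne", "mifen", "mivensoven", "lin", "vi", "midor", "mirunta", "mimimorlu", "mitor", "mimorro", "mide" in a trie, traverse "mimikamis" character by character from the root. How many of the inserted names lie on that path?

Traverse "mimikamis" character by character; count nodes along the way that are marked as word ends.
Prefixes of the query that are stored words: "mimikami"
Count: 1

1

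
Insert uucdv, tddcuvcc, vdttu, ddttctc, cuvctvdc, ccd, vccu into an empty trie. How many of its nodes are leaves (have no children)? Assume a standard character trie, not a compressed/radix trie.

7

A leaf is a node with no children — equivalently, the end of a word that is not a proper prefix of any other stored word.
Those words: "ccd", "cuvctvdc", "ddttctc", "tddcuvcc", "uucdv", "vccu", "vdttu"
Leaf count: 7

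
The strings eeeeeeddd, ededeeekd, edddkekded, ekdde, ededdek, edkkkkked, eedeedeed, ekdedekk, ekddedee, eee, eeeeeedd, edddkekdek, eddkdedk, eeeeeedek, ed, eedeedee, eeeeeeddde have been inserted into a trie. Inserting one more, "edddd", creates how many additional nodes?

1

The longest prefix of "edddd" already in the trie is "eddd" (length 4).
So 5 − 4 = 1 new nodes.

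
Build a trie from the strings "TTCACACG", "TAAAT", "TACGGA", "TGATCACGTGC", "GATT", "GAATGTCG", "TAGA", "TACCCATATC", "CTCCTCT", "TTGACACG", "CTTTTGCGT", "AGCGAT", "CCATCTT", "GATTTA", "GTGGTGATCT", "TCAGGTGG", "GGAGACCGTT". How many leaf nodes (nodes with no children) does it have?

A leaf is a node with no children — equivalently, the end of a word that is not a proper prefix of any other stored word.
Those words: "AGCGAT", "CCATCTT", "CTCCTCT", "CTTTTGCGT", "GAATGTCG", "GATTTA", "GGAGACCGTT", "GTGGTGATCT", "TAAAT", "TACCCATATC", "TACGGA", "TAGA", "TCAGGTGG", "TGATCACGTGC", "TTCACACG", "TTGACACG"
Leaf count: 16

16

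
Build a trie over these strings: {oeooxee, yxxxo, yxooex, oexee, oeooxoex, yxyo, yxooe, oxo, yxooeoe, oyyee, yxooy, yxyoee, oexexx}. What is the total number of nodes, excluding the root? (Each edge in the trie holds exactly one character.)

37

Trace insertions, counting only characters that open a new branch:
  "oeooxee" → 7 new (o, e, o, o, x, e, e)
  "yxxxo" → 5 new (y, x, x, x, o)
  "yxooex" → prefix "yx" already present; 4 new (o, o, e, x)
  "oexee" → prefix "oe" already present; 3 new (x, e, e)
  "oeooxoex" → prefix "oeoox" already present; 3 new (o, e, x)
  "yxyo" → prefix "yx" already present; 2 new (y, o)
  "yxooe" → prefix "yxooe" already present; 0 new (none)
  "oxo" → prefix "o" already present; 2 new (x, o)
  "yxooeoe" → prefix "yxooe" already present; 2 new (o, e)
  "oyyee" → prefix "o" already present; 4 new (y, y, e, e)
  "yxooy" → prefix "yxoo" already present; 1 new (y)
  "yxyoee" → prefix "yxyo" already present; 2 new (e, e)
  "oexexx" → prefix "oexe" already present; 2 new (x, x)
Total nodes = 7 + 5 + 4 + 3 + 3 + 2 + 0 + 2 + 2 + 4 + 1 + 2 + 2 = 37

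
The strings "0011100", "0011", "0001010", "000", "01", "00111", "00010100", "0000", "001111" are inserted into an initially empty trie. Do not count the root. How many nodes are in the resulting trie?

Trie structure (* marks end of a word):
(root)
└─ 0
   ├─ 0
   │  ├─ 0 *
   │  │  ├─ 0 *
   │  │  └─ 1
   │  │     └─ 0
   │  │        └─ 1
   │  │           └─ 0 *
   │  │              └─ 0 *
   │  └─ 1
   │     └─ 1 *
   │        └─ 1 *
   │           ├─ 0
   │           │  └─ 0 *
   │           └─ 1 *
   └─ 1 *
Counting every labelled node above: 16.

16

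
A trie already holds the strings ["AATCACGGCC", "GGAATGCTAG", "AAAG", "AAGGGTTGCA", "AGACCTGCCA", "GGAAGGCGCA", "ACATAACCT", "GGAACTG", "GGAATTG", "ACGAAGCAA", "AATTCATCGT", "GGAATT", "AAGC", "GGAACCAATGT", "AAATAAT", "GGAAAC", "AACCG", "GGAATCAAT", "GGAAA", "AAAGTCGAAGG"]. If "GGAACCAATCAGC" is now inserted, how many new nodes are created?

4

Walking "GGAACCAATCAGC" from the root, the first 9 characters ("GGAACCAAT") follow existing edges; "C" is the first miss.
Each of the 4 remaining characters creates one node.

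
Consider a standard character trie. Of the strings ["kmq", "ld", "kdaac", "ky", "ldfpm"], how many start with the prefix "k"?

Walk to "k"; the words in its subtree are exactly those with that prefix.
Matches: "kdaac", "kmq", "ky"
Count: 3

3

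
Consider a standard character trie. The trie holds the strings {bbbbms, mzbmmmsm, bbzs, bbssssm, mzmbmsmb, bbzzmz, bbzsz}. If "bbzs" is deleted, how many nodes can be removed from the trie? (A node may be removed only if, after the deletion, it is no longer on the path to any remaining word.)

0

Walk "bbzs" from the leaf back toward the root, removing each node that no remaining word uses.
Every node on "bbzs" is still needed (e.g. by "bbzsz"), so nothing is freed.
Nodes removed: 0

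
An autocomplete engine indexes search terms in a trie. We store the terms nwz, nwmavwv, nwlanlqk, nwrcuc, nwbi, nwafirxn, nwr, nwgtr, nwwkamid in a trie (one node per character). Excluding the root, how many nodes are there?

Trie structure (* marks end of a word):
(root)
└─ n
   └─ w
      ├─ a
      │  └─ f
      │     └─ i
      │        └─ r
      │           └─ x
      │              └─ n *
      ├─ b
      │  └─ i *
      ├─ g
      │  └─ t
      │     └─ r *
      ├─ l
      │  └─ a
      │     └─ n
      │        └─ l
      │           └─ q
      │              └─ k *
      ├─ m
      │  └─ a
      │     └─ v
      │        └─ w
      │           └─ v *
      ├─ r *
      │  └─ c
      │     └─ u
      │        └─ c *
      ├─ w
      │  └─ k
      │     └─ a
      │        └─ m
      │           └─ i
      │              └─ d *
      └─ z *
Counting every labelled node above: 35.

35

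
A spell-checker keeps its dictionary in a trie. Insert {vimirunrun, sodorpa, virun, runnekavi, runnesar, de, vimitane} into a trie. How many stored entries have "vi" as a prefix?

3

Walk to "vi"; the words in its subtree are exactly those with that prefix.
Words under "vi": vimirunrun, vimitane, virun
Count: 3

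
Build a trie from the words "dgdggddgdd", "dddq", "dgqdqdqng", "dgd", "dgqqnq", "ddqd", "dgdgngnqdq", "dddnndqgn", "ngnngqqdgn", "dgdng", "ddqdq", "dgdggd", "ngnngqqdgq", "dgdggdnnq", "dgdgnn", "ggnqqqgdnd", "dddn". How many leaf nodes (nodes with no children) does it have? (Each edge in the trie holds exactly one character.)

A leaf is a node with no children — equivalently, the end of a word that is not a proper prefix of any other stored word.
Those words: "dddnndqgn", "dddq", "ddqdq", "dgdggddgdd", "dgdggdnnq", "dgdgngnqdq", "dgdgnn", "dgdng", "dgqdqdqng", "dgqqnq", "ggnqqqgdnd", "ngnngqqdgn", "ngnngqqdgq"
Leaf count: 13

13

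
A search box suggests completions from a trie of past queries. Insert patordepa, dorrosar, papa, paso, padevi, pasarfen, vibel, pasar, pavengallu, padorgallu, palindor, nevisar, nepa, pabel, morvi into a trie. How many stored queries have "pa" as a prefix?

10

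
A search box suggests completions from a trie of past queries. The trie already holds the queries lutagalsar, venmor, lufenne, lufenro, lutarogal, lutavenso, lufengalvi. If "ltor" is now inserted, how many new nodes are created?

3

"l" is already a path in the trie; the remaining "tor" must be added.
New nodes needed: |"ltor"| − 1 = 4 − 1 = 3.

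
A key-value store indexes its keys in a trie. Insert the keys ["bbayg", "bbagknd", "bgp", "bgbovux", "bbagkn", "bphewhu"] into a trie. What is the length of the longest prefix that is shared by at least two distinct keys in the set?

6

Look for the deepest trie node that still has at least two words in its subtree.
e.g. "bbagkn" and "bbagknd" share the prefix "bbagkn" of length 6; no pair shares a longer one.
Longest shared-prefix length: 6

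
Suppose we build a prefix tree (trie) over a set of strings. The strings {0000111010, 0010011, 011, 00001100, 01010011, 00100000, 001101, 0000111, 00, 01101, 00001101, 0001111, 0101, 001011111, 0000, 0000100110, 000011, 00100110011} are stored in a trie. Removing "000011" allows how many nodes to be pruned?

0

Walk "000011" from the leaf back toward the root, removing each node that no remaining word uses.
Every node on "000011" is still needed (e.g. by "0000111010"), so nothing is freed.
Nodes removed: 0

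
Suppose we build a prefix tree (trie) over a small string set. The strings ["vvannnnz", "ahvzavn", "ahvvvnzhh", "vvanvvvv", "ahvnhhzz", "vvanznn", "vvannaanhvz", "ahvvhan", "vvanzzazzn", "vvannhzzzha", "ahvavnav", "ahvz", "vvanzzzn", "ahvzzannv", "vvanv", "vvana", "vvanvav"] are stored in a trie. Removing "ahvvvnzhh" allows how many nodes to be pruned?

Walk "ahvvvnzhh" from the leaf back toward the root, removing each node that no remaining word uses.
The suffix "vnzhh" (5 nodes) is used only by "ahvvvnzhh"; the node for "ahvv" still has the child "h", so pruning stops there.
Nodes removed: 5

5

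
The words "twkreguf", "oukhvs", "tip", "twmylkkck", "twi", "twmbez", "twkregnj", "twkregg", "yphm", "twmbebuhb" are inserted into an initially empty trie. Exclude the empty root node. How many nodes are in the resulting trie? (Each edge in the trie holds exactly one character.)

38

Trie structure (* marks end of a word):
(root)
├─ o
│  └─ u
│     └─ k
│        └─ h
│           └─ v
│              └─ s *
├─ t
│  ├─ i
│  │  └─ p *
│  └─ w
│     ├─ i *
│     ├─ k
│     │  └─ r
│     │     └─ e
│     │        └─ g
│     │           ├─ g *
│     │           ├─ n
│     │           │  └─ j *
│     │           └─ u
│     │              └─ f *
│     └─ m
│        ├─ b
│        │  └─ e
│        │     ├─ b
│        │     │  └─ u
│        │     │     └─ h
│        │     │        └─ b *
│        │     └─ z *
│        └─ y
│           └─ l
│              └─ k
│                 └─ k
│                    └─ c
│                       └─ k *
└─ y
   └─ p
      └─ h
         └─ m *
Counting every labelled node above: 38.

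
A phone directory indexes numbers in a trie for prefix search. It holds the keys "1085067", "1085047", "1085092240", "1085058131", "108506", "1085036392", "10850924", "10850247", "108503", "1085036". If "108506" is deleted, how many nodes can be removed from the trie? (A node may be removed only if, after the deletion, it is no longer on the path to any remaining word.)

0

After clearing the end-marker at "108506", prune upward until reaching a node still needed by another word.
Every node on "108506" is still needed (e.g. by "1085067"), so nothing is freed.
Nodes removed: 0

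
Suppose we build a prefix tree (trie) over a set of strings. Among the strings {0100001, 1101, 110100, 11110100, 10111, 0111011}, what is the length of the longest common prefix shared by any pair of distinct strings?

Equivalently: take the maximum, over all pairs, of their longest common prefix length.
"1101" and "110100" agree on "1101" (4 characters) before diverging; nothing deeper is shared.
Longest shared-prefix length: 4

4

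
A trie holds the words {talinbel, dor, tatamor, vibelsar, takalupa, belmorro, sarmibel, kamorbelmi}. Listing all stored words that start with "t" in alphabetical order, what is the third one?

tatamor

Words with prefix "t", in lexicographic order: "takalupa", "talinbel", "tatamor"
Position 3: tatamor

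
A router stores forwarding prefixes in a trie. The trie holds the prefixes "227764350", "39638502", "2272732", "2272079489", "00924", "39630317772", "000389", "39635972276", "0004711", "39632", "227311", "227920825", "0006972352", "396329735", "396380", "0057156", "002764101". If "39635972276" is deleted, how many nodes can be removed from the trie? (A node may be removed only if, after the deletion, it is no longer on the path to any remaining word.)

7

A node on "39635972276"'s path can go only if nothing else ends at it or branches off below it.
The suffix "5972276" (7 nodes) is used only by "39635972276"; the node for "3963" still has the child "8", so pruning stops there.
Nodes removed: 7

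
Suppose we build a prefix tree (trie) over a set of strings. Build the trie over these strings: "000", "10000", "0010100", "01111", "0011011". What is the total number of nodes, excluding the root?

Trie structure (* marks end of a word):
(root)
├─ 0
│  ├─ 0
│  │  ├─ 0 *
│  │  └─ 1
│  │     ├─ 0
│  │     │  └─ 1
│  │     │     └─ 0
│  │     │        └─ 0 *
│  │     └─ 1
│  │        └─ 0
│  │           └─ 1
│  │              └─ 1 *
│  └─ 1
│     └─ 1
│        └─ 1
│           └─ 1 *
└─ 1
   └─ 0
      └─ 0
         └─ 0
            └─ 0 *
Counting every labelled node above: 21.

21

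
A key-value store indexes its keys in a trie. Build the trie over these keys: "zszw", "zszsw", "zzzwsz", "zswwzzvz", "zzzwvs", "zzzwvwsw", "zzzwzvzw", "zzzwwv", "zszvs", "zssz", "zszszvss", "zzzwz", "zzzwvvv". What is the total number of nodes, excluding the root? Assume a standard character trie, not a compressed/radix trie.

38

Trie structure (* marks end of a word):
(root)
└─ z
   ├─ s
   │  ├─ s
   │  │  └─ z *
   │  ├─ w
   │  │  └─ w
   │  │     └─ z
   │  │        └─ z
   │  │           └─ v
   │  │              └─ z *
   │  └─ z
   │     ├─ s
   │     │  ├─ w *
   │     │  └─ z
   │     │     └─ v
   │     │        └─ s
   │     │           └─ s *
   │     ├─ v
   │     │  └─ s *
   │     └─ w *
   └─ z
      └─ z
         └─ w
            ├─ s
            │  └─ z *
            ├─ v
            │  ├─ s *
            │  ├─ v
            │  │  └─ v *
            │  └─ w
            │     └─ s
            │        └─ w *
            ├─ w
            │  └─ v *
            └─ z *
               └─ v
                  └─ z
                     └─ w *
Counting every labelled node above: 38.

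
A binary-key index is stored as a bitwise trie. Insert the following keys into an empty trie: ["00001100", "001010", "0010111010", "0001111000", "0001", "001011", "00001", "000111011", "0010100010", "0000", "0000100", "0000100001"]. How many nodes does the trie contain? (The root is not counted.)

Trace insertions, counting only characters that open a new branch:
  "00001100" → 8 new (0, 0, 0, 0, 1, 1, 0, 0)
  "001010" → prefix "00" already present; 4 new (1, 0, 1, 0)
  "0010111010" → prefix "00101" already present; 5 new (1, 1, 0, 1, 0)
  "0001111000" → prefix "000" already present; 7 new (1, 1, 1, 1, 0, 0, 0)
  "0001" → prefix "0001" already present; 0 new (none)
  "001011" → prefix "001011" already present; 0 new (none)
  "00001" → prefix "00001" already present; 0 new (none)
  "000111011" → prefix "000111" already present; 3 new (0, 1, 1)
  "0010100010" → prefix "001010" already present; 4 new (0, 0, 1, 0)
  "0000" → prefix "0000" already present; 0 new (none)
  "0000100" → prefix "00001" already present; 2 new (0, 0)
  "0000100001" → prefix "0000100" already present; 3 new (0, 0, 1)
Total nodes = 8 + 4 + 5 + 7 + 0 + 0 + 0 + 3 + 4 + 0 + 2 + 3 = 36

36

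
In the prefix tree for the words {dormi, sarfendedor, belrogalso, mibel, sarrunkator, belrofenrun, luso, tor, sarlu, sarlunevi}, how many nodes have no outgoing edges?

9

Leaves are exactly the stored words that no other stored word extends.
Those words: "belrofenrun", "belrogalso", "dormi", "luso", "mibel", "sarfendedor", "sarlunevi", "sarrunkator", "tor"
Leaf count: 9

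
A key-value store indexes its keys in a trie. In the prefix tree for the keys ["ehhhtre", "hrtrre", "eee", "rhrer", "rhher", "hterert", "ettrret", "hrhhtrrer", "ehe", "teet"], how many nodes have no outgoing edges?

10

Leaves are exactly the stored words that no other stored word extends.
Those words: "eee", "ehe", "ehhhtre", "ettrret", "hrhhtrrer", "hrtrre", "hterert", "rhher", "rhrer", "teet"
Leaf count: 10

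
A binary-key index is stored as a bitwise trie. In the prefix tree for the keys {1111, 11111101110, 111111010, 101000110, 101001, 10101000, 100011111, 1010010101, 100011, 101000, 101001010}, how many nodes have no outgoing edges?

6

A leaf is a node with no children — equivalently, the end of a word that is not a proper prefix of any other stored word.
Those words: "100011111", "101000110", "1010010101", "10101000", "111111010", "11111101110"
Leaf count: 6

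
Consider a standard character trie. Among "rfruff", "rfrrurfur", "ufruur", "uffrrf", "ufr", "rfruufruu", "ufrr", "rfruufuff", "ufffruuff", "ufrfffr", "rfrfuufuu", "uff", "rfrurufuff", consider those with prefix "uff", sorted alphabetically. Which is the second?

Filter for "uff…" and sort: "uff", "ufffruuff", "uffrrf"
Position 2: ufffruuff

ufffruuff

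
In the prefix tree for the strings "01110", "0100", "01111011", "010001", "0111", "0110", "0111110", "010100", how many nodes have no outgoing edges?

6

A leaf is a node with no children — equivalently, the end of a word that is not a proper prefix of any other stored word.
Those words: "010001", "010100", "0110", "01110", "01111011", "0111110"
Leaf count: 6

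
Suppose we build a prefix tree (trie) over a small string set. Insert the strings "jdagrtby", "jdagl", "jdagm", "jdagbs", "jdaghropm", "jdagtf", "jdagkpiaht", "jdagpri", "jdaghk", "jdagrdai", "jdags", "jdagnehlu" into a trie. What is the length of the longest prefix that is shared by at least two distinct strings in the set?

Equivalently: take the maximum, over all pairs, of their longest common prefix length.
"jdaghk" and "jdaghropm" agree on "jdagh" (5 characters) before diverging; nothing deeper is shared.
Longest shared-prefix length: 5

5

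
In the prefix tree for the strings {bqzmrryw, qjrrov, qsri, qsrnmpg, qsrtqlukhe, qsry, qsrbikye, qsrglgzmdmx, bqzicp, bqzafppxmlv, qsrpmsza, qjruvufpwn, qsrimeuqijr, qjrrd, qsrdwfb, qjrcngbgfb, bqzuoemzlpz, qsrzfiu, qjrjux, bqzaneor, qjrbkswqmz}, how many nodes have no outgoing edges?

Leaves are exactly the stored words that no other stored word extends.
Those words: "bqzafppxmlv", "bqzaneor", "bqzicp", "bqzmrryw", "bqzuoemzlpz", "qjrbkswqmz", "qjrcngbgfb", "qjrjux", "qjrrd", "qjrrov", "qjruvufpwn", "qsrbikye", "qsrdwfb", "qsrglgzmdmx", "qsrimeuqijr", "qsrnmpg", "qsrpmsza", "qsrtqlukhe", "qsry", "qsrzfiu"
Leaf count: 20

20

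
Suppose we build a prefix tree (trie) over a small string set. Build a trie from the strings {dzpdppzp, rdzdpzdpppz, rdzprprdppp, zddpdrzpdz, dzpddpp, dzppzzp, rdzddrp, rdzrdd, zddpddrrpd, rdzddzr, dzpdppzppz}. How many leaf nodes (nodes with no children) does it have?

10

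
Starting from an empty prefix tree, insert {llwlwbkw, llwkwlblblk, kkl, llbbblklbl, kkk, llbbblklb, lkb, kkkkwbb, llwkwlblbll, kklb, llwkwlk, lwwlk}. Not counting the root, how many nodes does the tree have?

41

Insert word by word; a character creates a node only if that edge doesn't already exist:
  "llwlwbkw" → 8 new (l, l, w, l, w, b, k, w)
  "llwkwlblblk" → prefix "llw" already present; 8 new (k, w, l, b, l, b, l, k)
  "kkl" → 3 new (k, k, l)
  "llbbblklbl" → prefix "ll" already present; 8 new (b, b, b, l, k, l, b, l)
  "kkk" → prefix "kk" already present; 1 new (k)
  "llbbblklb" → prefix "llbbblklb" already present; 0 new (none)
  "lkb" → prefix "l" already present; 2 new (k, b)
  "kkkkwbb" → prefix "kkk" already present; 4 new (k, w, b, b)
  "llwkwlblbll" → prefix "llwkwlblbl" already present; 1 new (l)
  "kklb" → prefix "kkl" already present; 1 new (b)
  "llwkwlk" → prefix "llwkwl" already present; 1 new (k)
  "lwwlk" → prefix "l" already present; 4 new (w, w, l, k)
Total nodes = 8 + 8 + 3 + 8 + 1 + 0 + 2 + 4 + 1 + 1 + 1 + 4 = 41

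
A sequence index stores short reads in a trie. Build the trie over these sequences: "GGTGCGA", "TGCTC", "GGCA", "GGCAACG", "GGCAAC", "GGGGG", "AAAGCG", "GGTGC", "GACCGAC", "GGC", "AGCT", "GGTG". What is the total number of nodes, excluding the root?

35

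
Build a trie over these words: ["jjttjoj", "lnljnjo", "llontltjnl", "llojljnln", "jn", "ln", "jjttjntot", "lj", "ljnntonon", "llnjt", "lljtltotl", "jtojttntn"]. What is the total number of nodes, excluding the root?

For each word, the new-node count is its length minus the longest prefix already in the trie:
  "jjttjoj" → 7 new (j, j, t, t, j, o, j)
  "lnljnjo" → 7 new (l, n, l, j, n, j, o)
  "llontltjnl" → prefix "l" already present; 9 new (l, o, n, t, l, t, j, n, l)
  "llojljnln" → prefix "llo" already present; 6 new (j, l, j, n, l, n)
  "jn" → prefix "j" already present; 1 new (n)
  "ln" → prefix "ln" already present; 0 new (none)
  "jjttjntot" → prefix "jjttj" already present; 4 new (n, t, o, t)
  "lj" → prefix "l" already present; 1 new (j)
  "ljnntonon" → prefix "lj" already present; 7 new (n, n, t, o, n, o, n)
  "llnjt" → prefix "ll" already present; 3 new (n, j, t)
  "lljtltotl" → prefix "ll" already present; 7 new (j, t, l, t, o, t, l)
  "jtojttntn" → prefix "j" already present; 8 new (t, o, j, t, t, n, t, n)
Total nodes = 7 + 7 + 9 + 6 + 1 + 0 + 4 + 1 + 7 + 3 + 7 + 8 = 60

60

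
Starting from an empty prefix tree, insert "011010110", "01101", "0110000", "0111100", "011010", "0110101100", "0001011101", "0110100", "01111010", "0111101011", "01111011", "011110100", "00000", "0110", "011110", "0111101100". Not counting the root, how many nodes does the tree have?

37

Insert word by word; a character creates a node only if that edge doesn't already exist:
  "011010110" → 9 new (0, 1, 1, 0, 1, 0, 1, 1, 0)
  "01101" → prefix "01101" already present; 0 new (none)
  "0110000" → prefix "0110" already present; 3 new (0, 0, 0)
  "0111100" → prefix "011" already present; 4 new (1, 1, 0, 0)
  "011010" → prefix "011010" already present; 0 new (none)
  "0110101100" → prefix "011010110" already present; 1 new (0)
  "0001011101" → prefix "0" already present; 9 new (0, 0, 1, 0, 1, 1, 1, 0, 1)
  "0110100" → prefix "011010" already present; 1 new (0)
  "01111010" → prefix "011110" already present; 2 new (1, 0)
  "0111101011" → prefix "01111010" already present; 2 new (1, 1)
  "01111011" → prefix "0111101" already present; 1 new (1)
  "011110100" → prefix "01111010" already present; 1 new (0)
  "00000" → prefix "000" already present; 2 new (0, 0)
  "0110" → prefix "0110" already present; 0 new (none)
  "011110" → prefix "011110" already present; 0 new (none)
  "0111101100" → prefix "01111011" already present; 2 new (0, 0)
Total nodes = 9 + 0 + 3 + 4 + 0 + 1 + 9 + 1 + 2 + 2 + 1 + 1 + 2 + 0 + 0 + 2 = 37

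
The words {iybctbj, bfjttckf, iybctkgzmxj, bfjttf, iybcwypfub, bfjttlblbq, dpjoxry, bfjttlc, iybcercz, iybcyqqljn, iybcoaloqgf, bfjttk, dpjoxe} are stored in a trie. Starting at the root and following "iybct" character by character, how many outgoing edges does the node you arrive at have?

2

The children of the "iybct" node are the distinct next characters among strings starting with "iybct".
Characters that immediately follow "iybct" among the stored strings: {b, k}.
That node has 2 child edges.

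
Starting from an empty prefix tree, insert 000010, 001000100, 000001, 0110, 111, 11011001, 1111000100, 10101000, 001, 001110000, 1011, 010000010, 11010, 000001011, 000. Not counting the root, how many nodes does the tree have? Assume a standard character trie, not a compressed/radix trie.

59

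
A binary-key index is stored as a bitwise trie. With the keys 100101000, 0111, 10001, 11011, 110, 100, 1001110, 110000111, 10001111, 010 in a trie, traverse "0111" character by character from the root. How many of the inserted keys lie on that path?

1

Traverse "0111" character by character; count nodes along the way that are marked as word ends.
Prefixes of the query that are stored words: "0111"
Count: 1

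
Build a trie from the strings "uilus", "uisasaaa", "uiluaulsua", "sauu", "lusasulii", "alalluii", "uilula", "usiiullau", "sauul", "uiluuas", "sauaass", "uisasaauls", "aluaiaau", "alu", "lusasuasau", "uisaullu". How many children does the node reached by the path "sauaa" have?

1

Walk "sauaa" from the root, arriving at one node.
Distinct next characters after "sauaa": s.
That node has 1 child edge.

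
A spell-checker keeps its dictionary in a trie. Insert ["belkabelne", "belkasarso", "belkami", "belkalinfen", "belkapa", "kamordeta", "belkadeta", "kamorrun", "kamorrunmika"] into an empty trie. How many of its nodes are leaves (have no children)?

Leaves are exactly the stored words that no other stored word extends.
Those words: "belkabelne", "belkadeta", "belkalinfen", "belkami", "belkapa", "belkasarso", "kamordeta", "kamorrunmika"
Leaf count: 8

8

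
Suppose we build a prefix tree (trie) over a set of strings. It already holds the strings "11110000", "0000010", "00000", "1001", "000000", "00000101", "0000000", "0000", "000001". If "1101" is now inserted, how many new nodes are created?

"11" is already a path in the trie; the remaining "01" must be added.
So 4 − 2 = 2 new nodes.

2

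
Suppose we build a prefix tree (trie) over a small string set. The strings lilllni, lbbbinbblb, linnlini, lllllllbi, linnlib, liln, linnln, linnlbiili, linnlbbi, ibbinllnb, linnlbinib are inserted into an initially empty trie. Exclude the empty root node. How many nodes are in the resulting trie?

52

Insert word by word; a character creates a node only if that edge doesn't already exist:
  "lilllni" → 7 new (l, i, l, l, l, n, i)
  "lbbbinbblb" → prefix "l" already present; 9 new (b, b, b, i, n, b, b, l, b)
  "linnlini" → prefix "li" already present; 6 new (n, n, l, i, n, i)
  "lllllllbi" → prefix "l" already present; 8 new (l, l, l, l, l, l, b, i)
  "linnlib" → prefix "linnli" already present; 1 new (b)
  "liln" → prefix "lil" already present; 1 new (n)
  "linnln" → prefix "linnl" already present; 1 new (n)
  "linnlbiili" → prefix "linnl" already present; 5 new (b, i, i, l, i)
  "linnlbbi" → prefix "linnlb" already present; 2 new (b, i)
  "ibbinllnb" → 9 new (i, b, b, i, n, l, l, n, b)
  "linnlbinib" → prefix "linnlbi" already present; 3 new (n, i, b)
Total nodes = 7 + 9 + 6 + 8 + 1 + 1 + 1 + 5 + 2 + 9 + 3 = 52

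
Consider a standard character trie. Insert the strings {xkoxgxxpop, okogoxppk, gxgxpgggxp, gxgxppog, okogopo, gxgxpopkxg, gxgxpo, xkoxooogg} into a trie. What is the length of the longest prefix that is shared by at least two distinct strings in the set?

6

Look for the deepest trie node that still has at least two words in its subtree.
e.g. "gxgxpo" and "gxgxpopkxg" share the prefix "gxgxpo" of length 6; no pair shares a longer one.
Longest shared-prefix length: 6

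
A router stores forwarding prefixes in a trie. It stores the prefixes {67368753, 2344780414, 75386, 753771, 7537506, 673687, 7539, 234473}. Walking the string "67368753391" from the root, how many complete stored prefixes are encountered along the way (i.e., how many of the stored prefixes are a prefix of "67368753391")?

Traverse "67368753391" character by character; count nodes along the way that are marked as word ends.
Prefixes of the query that are stored words: "673687", "67368753"
Count: 2

2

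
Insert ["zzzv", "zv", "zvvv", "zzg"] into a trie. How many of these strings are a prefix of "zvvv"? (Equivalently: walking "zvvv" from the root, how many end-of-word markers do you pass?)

2

Check each prefix of "zvvv" against the stored set — each match is an end-marker on the path.
Prefixes of the query that are stored words: "zv", "zvvv"
Count: 2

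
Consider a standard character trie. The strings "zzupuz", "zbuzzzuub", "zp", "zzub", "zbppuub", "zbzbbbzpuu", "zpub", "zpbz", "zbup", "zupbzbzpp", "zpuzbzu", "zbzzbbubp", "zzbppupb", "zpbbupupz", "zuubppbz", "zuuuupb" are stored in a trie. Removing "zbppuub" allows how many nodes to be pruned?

5

After clearing the end-marker at "zbppuub", prune upward until reaching a node still needed by another word.
The suffix "ppuub" (5 nodes) is used only by "zbppuub"; the node for "zb" still has the child "u", so pruning stops there.
Nodes removed: 5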